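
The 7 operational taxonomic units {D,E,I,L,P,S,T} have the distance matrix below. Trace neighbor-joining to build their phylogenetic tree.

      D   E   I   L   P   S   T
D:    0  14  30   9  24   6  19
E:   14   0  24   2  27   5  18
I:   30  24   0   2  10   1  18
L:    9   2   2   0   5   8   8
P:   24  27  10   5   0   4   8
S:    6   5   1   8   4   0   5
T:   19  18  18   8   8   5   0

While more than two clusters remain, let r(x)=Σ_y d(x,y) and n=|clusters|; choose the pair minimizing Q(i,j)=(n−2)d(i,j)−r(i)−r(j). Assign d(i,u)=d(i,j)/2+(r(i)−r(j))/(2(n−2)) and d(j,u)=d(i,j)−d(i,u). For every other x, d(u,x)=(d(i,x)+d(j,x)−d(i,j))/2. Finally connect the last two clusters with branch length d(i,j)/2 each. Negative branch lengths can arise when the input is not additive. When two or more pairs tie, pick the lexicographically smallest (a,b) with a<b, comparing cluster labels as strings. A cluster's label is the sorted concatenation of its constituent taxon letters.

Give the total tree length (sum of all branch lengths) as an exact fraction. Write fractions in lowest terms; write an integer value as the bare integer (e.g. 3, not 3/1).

step 1: merge (D,E) at d=14, Q=-122; branch lengths D→41/5, E→29/5; new cluster DE
  updated: d(DE,I)=20, d(DE,L)=-3/2, d(DE,P)=37/2, d(DE,S)=-3/2, d(DE,T)=23/2
step 2: merge (DE,L) at d=-3/2, Q=-149/2; branch lengths DE→39/16, L→-63/16; new cluster DEL
  updated: d(DEL,I)=47/4, d(DEL,P)=25/2, d(DEL,S)=4, d(DEL,T)=21/2
step 3: merge (P,T) at d=8, Q=-52; branch lengths P→17/6, T→31/6; new cluster PT
  updated: d(DEL,PT)=15/2, d(I,PT)=10, d(PT,S)=1/2
step 4: merge (DEL,PT) at d=15/2, Q=-105/4; branch lengths DEL→81/16, PT→39/16; new cluster DELPT
  updated: d(DELPT,I)=57/8, d(DELPT,S)=-3/2
step 5: merge (DELPT,I) at d=57/8, Q=-53/8; branch lengths DELPT→37/16, I→77/16; new cluster DEILPT
  updated: d(DEILPT,S)=-61/16
step 6: merge (DEILPT,S) at d=-61/16; branch lengths DEILPT→-61/32, S→-61/32; new cluster DEILPST
final tree: (((((D:41/5,E:29/5):39/16,L:-63/16):81/16,(P:17/6,T:31/6):39/16):37/16,I:77/16):-61/32,S:-61/32)
total length: 501/16

501/16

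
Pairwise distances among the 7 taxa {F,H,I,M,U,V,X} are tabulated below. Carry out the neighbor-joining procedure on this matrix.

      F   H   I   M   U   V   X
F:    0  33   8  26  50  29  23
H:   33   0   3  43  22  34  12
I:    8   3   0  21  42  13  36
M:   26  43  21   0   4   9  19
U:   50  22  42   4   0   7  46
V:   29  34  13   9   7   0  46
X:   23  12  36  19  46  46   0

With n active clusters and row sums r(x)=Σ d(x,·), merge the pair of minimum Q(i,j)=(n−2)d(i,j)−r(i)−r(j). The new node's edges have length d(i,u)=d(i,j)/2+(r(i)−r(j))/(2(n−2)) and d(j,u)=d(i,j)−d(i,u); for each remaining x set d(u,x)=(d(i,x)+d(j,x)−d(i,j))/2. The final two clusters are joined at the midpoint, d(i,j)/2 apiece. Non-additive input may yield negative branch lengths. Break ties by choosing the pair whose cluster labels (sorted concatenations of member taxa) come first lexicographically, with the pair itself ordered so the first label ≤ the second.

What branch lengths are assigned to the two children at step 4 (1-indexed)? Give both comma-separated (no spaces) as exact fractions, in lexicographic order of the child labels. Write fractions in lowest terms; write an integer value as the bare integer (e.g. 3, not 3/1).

1. join U+V (d=7, Q=-274) ⇒ UV; edges |U|=34/5, |V|=1/5
  updated: d(F,UV)=36, d(H,UV)=49/2, d(I,UV)=24, d(M,UV)=3, d(UV,X)=85/2
2. join M+UV (d=3, Q=-230) ⇒ MUV; edges |M|=-3/4, |UV|=15/4
  updated: d(F,MUV)=59/2, d(H,MUV)=129/4, d(I,MUV)=21, d(MUV,X)=117/4
3. join H+X (d=12, Q=-289/2) ⇒ HX; edges |H|=8/3, |X|=28/3
  updated: d(F,HX)=22, d(HX,I)=27/2, d(HX,MUV)=99/4
4. join F+I (d=8, Q=-86) ⇒ FI; edges |F|=33/4, |I|=-1/4
  updated: d(FI,HX)=55/4, d(FI,MUV)=85/4
5. join FI+HX (d=55/4, Q=-239/4) ⇒ FHIX; edges |FI|=41/8, |HX|=69/8
  updated: d(FHIX,MUV)=129/8
6. join FHIX+MUV (d=129/8) ⇒ FHIMUVX; edges |FHIX|=129/16, |MUV|=129/16
final tree: (((F:33/4,I:-1/4):41/8,(H:8/3,X:28/3):69/8):129/16,(M:-3/4,(U:34/5,V:1/5):15/4):129/16)
total length: 479/8

33/4,-1/4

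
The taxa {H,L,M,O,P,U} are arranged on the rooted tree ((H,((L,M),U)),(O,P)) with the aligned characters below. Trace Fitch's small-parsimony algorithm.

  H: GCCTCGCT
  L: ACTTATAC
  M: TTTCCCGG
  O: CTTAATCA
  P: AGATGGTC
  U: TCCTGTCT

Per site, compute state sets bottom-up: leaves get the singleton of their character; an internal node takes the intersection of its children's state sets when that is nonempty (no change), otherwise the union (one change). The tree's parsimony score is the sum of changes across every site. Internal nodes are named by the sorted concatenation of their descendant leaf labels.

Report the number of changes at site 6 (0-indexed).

3

site 0, node LM: L={A} ∪ M={T} → {A,T} (+1)
site 0, node LMU: LM={A,T} ∩ U={T} → {T} (+0)
site 0, node HLMU: H={G} ∪ LMU={T} → {G,T} (+1)
site 0, node OP: O={C} ∪ P={A} → {A,C} (+1)
site 0, node HLMOPU: HLMU={G,T} ∪ OP={A,C} → {A,C,G,T} (+1)
site 1, node LM: L={C} ∪ M={T} → {C,T} (+1)
site 1, node LMU: LM={C,T} ∩ U={C} → {C} (+0)
site 1, node HLMU: H={C} ∩ LMU={C} → {C} (+0)
site 1, node OP: O={T} ∪ P={G} → {G,T} (+1)
site 1, node HLMOPU: HLMU={C} ∪ OP={G,T} → {C,G,T} (+1)
site 2, node LM: L={T} ∩ M={T} → {T} (+0)
site 2, node LMU: LM={T} ∪ U={C} → {C,T} (+1)
site 2, node HLMU: H={C} ∩ LMU={C,T} → {C} (+0)
site 2, node OP: O={T} ∪ P={A} → {A,T} (+1)
site 2, node HLMOPU: HLMU={C} ∪ OP={A,T} → {A,C,T} (+1)
site 3, node LM: L={T} ∪ M={C} → {C,T} (+1)
site 3, node LMU: LM={C,T} ∩ U={T} → {T} (+0)
site 3, node HLMU: H={T} ∩ LMU={T} → {T} (+0)
site 3, node OP: O={A} ∪ P={T} → {A,T} (+1)
site 3, node HLMOPU: HLMU={T} ∩ OP={A,T} → {T} (+0)
site 4, node LM: L={A} ∪ M={C} → {A,C} (+1)
site 4, node LMU: LM={A,C} ∪ U={G} → {A,C,G} (+1)
site 4, node HLMU: H={C} ∩ LMU={A,C,G} → {C} (+0)
site 4, node OP: O={A} ∪ P={G} → {A,G} (+1)
site 4, node HLMOPU: HLMU={C} ∪ OP={A,G} → {A,C,G} (+1)
site 5, node LM: L={T} ∪ M={C} → {C,T} (+1)
site 5, node LMU: LM={C,T} ∩ U={T} → {T} (+0)
site 5, node HLMU: H={G} ∪ LMU={T} → {G,T} (+1)
site 5, node OP: O={T} ∪ P={G} → {G,T} (+1)
site 5, node HLMOPU: HLMU={G,T} ∩ OP={G,T} → {G,T} (+0)
site 6, node LM: L={A} ∪ M={G} → {A,G} (+1)
site 6, node LMU: LM={A,G} ∪ U={C} → {A,C,G} (+1)
site 6, node HLMU: H={C} ∩ LMU={A,C,G} → {C} (+0)
site 6, node OP: O={C} ∪ P={T} → {C,T} (+1)
site 6, node HLMOPU: HLMU={C} ∩ OP={C,T} → {C} (+0)
site 7, node LM: L={C} ∪ M={G} → {C,G} (+1)
site 7, node LMU: LM={C,G} ∪ U={T} → {C,G,T} (+1)
site 7, node HLMU: H={T} ∩ LMU={C,G,T} → {T} (+0)
site 7, node OP: O={A} ∪ P={C} → {A,C} (+1)
site 7, node HLMOPU: HLMU={T} ∪ OP={A,C} → {A,C,T} (+1)
per-site changes: [4, 3, 3, 2, 4, 3, 3, 4]; total = 26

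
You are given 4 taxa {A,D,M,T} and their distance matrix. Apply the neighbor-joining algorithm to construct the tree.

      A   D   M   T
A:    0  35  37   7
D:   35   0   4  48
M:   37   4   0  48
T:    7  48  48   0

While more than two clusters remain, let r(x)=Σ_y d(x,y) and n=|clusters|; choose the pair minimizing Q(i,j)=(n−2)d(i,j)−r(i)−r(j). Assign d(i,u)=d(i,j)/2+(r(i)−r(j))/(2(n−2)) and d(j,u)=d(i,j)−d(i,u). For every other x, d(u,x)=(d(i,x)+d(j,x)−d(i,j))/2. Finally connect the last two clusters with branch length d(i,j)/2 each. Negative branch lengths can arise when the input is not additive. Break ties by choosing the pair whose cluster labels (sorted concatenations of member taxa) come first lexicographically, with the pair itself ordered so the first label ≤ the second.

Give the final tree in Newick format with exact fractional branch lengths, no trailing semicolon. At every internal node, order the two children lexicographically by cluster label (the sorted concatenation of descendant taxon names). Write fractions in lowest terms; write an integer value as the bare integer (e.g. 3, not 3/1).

(((A:-5/2,T:19/2):73/2,D:3/2):5/4,M:5/4)

iteration 1: select A,T (d=7, Q=-168); attach at lengths (-5/2, 19/2); label the merged cluster AT
  updated: d(AT,D)=38, d(AT,M)=39
iteration 2: select AT,D (d=38, Q=-81); attach at lengths (73/2, 3/2); label the merged cluster ADT
  updated: d(ADT,M)=5/2
iteration 3: select ADT,M (d=5/2); attach at lengths (5/4, 5/4); label the merged cluster ADMT
final tree: (((A:-5/2,T:19/2):73/2,D:3/2):5/4,M:5/4)
total length: 95/2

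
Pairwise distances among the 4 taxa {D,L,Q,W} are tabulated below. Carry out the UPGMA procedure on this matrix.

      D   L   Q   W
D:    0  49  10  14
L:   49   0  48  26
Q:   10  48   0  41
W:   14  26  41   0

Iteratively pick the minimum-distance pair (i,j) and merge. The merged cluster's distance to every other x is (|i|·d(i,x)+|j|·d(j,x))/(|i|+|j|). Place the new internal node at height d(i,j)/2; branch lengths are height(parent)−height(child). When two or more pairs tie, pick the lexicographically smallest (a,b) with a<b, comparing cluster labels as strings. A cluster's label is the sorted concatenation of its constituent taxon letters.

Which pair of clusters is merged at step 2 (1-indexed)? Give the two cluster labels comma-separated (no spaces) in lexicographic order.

L,W

iteration 1: select D,Q (d=10); attach at lengths (5, 5); label the merged cluster DQ
  updated: d(DQ,L)=97/2, d(DQ,W)=55/2
iteration 2: select L,W (d=26); attach at lengths (13, 13); label the merged cluster LW
  updated: d(DQ,LW)=38
iteration 3: select DQ,LW (d=38); attach at lengths (14, 6); label the merged cluster DLQW
final tree: ((D:5,Q:5):14,(L:13,W:13):6)
total length: 56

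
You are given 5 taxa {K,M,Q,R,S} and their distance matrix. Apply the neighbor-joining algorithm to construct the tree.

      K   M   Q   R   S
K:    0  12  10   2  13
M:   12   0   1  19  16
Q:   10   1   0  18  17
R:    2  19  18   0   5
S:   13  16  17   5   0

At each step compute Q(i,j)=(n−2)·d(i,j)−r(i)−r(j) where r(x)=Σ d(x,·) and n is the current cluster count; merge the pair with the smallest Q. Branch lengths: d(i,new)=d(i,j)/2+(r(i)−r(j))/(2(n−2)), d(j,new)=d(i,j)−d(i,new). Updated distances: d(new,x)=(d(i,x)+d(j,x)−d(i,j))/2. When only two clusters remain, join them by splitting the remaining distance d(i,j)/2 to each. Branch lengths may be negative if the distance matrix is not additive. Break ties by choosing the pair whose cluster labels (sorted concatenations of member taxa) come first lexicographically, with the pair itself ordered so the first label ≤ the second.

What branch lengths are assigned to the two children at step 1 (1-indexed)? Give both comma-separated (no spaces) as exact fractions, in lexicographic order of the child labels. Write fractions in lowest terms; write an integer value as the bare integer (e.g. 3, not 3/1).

5/6,1/6

1. join M+Q (d=1, Q=-91) ⇒ MQ; edges |M|=5/6, |Q|=1/6
  updated: d(K,MQ)=21/2, d(MQ,R)=18, d(MQ,S)=16
2. join K+MQ (d=21/2, Q=-49) ⇒ KMQ; edges |K|=1/2, |MQ|=10
  updated: d(KMQ,R)=19/4, d(KMQ,S)=37/4
3. join KMQ+R (d=19/4, Q=-19) ⇒ KMQR; edges |KMQ|=9/2, |R|=1/4
  updated: d(KMQR,S)=19/4
4. join KMQR+S (d=19/4) ⇒ KMQRS; edges |KMQR|=19/8, |S|=19/8
final tree: (((K:1/2,(M:5/6,Q:1/6):10):9/2,R:1/4):19/8,S:19/8)
total length: 21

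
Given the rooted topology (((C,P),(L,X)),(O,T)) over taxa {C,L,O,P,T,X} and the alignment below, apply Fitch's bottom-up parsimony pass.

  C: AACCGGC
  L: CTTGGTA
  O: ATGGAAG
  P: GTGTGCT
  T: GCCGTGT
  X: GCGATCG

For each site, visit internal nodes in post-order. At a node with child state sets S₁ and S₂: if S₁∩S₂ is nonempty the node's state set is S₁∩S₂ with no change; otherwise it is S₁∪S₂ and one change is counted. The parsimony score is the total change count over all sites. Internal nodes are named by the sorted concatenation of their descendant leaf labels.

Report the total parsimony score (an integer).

23

CP@0: {A} ∪ {G} = {A,G} (union, +1)
LX@0: {C} ∪ {G} = {C,G} (union, +1)
CLPX@0: {A,G} ∩ {C,G} = {G} (intersection, +0)
OT@0: {A} ∪ {G} = {A,G} (union, +1)
CLOPTX@0: {G} ∩ {A,G} = {G} (intersection, +0)
CP@1: {A} ∪ {T} = {A,T} (union, +1)
LX@1: {T} ∪ {C} = {C,T} (union, +1)
CLPX@1: {A,T} ∩ {C,T} = {T} (intersection, +0)
OT@1: {T} ∪ {C} = {C,T} (union, +1)
CLOPTX@1: {T} ∩ {C,T} = {T} (intersection, +0)
CP@2: {C} ∪ {G} = {C,G} (union, +1)
LX@2: {T} ∪ {G} = {G,T} (union, +1)
CLPX@2: {C,G} ∩ {G,T} = {G} (intersection, +0)
OT@2: {G} ∪ {C} = {C,G} (union, +1)
CLOPTX@2: {G} ∩ {C,G} = {G} (intersection, +0)
CP@3: {C} ∪ {T} = {C,T} (union, +1)
LX@3: {G} ∪ {A} = {A,G} (union, +1)
CLPX@3: {C,T} ∪ {A,G} = {A,C,G,T} (union, +1)
OT@3: {G} ∩ {G} = {G} (intersection, +0)
CLOPTX@3: {A,C,G,T} ∩ {G} = {G} (intersection, +0)
CP@4: {G} ∩ {G} = {G} (intersection, +0)
LX@4: {G} ∪ {T} = {G,T} (union, +1)
CLPX@4: {G} ∩ {G,T} = {G} (intersection, +0)
OT@4: {A} ∪ {T} = {A,T} (union, +1)
CLOPTX@4: {G} ∪ {A,T} = {A,G,T} (union, +1)
CP@5: {G} ∪ {C} = {C,G} (union, +1)
LX@5: {T} ∪ {C} = {C,T} (union, +1)
CLPX@5: {C,G} ∩ {C,T} = {C} (intersection, +0)
OT@5: {A} ∪ {G} = {A,G} (union, +1)
CLOPTX@5: {C} ∪ {A,G} = {A,C,G} (union, +1)
CP@6: {C} ∪ {T} = {C,T} (union, +1)
LX@6: {A} ∪ {G} = {A,G} (union, +1)
CLPX@6: {C,T} ∪ {A,G} = {A,C,G,T} (union, +1)
OT@6: {G} ∪ {T} = {G,T} (union, +1)
CLOPTX@6: {A,C,G,T} ∩ {G,T} = {G,T} (intersection, +0)
per-site changes: [3, 3, 3, 3, 3, 4, 4]; total = 23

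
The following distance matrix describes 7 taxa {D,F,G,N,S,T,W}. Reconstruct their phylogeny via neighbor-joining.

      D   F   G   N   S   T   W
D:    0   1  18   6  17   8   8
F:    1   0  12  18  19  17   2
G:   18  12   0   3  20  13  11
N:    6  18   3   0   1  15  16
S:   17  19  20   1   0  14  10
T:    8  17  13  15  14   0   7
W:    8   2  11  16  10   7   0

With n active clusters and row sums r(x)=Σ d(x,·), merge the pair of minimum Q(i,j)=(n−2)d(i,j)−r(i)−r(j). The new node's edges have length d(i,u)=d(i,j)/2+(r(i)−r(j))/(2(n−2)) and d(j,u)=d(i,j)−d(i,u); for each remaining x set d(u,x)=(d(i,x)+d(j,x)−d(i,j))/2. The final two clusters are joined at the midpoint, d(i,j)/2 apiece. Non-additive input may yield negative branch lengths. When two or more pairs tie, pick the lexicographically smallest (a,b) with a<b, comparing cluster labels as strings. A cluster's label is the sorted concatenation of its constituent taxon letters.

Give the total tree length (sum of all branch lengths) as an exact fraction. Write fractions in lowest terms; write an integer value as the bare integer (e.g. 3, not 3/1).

111/4

1. join N+S (d=1, Q=-135) ⇒ NS; edges |N|=-17/10, |S|=27/10
  updated: d(D,NS)=11, d(F,NS)=18, d(G,NS)=11, d(NS,T)=14, d(NS,W)=25/2
2. join D+F (d=1, Q=-92) ⇒ DF; edges |D|=0, |F|=1
  updated: d(DF,G)=29/2, d(DF,NS)=14, d(DF,T)=12, d(DF,W)=9/2
3. join G+NS (d=11, Q=-68) ⇒ GNS; edges |G|=31/6, |NS|=35/6
  updated: d(DF,GNS)=35/4, d(GNS,T)=8, d(GNS,W)=25/4
4. join DF+W (d=9/2, Q=-34) ⇒ DFW; edges |DF|=33/8, |W|=3/8
  updated: d(DFW,GNS)=21/4, d(DFW,T)=29/4
5. join DFW+GNS (d=21/4, Q=-41/2) ⇒ DFGNSW; edges |DFW|=9/4, |GNS|=3
  updated: d(DFGNSW,T)=5
6. join DFGNSW+T (d=5) ⇒ DFGNSTW; edges |DFGNSW|=5/2, |T|=5/2
final tree: ((((D:0,F:1):33/8,W:3/8):9/4,(G:31/6,(N:-17/10,S:27/10):35/6):3):5/2,T:5/2)
total length: 111/4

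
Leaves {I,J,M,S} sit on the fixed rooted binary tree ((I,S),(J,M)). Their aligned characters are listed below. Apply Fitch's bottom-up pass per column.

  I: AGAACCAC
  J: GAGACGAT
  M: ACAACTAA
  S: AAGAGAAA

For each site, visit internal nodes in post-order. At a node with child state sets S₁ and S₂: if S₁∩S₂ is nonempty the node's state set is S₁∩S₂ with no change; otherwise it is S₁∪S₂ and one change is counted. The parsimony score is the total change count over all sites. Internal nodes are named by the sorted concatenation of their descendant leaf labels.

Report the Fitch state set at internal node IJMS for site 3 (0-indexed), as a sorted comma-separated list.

A

site 0, node IS: I={A} ∩ S={A} → {A} (+0)
site 0, node JM: J={G} ∪ M={A} → {A,G} (+1)
site 0, node IJMS: IS={A} ∩ JM={A,G} → {A} (+0)
site 1, node IS: I={G} ∪ S={A} → {A,G} (+1)
site 1, node JM: J={A} ∪ M={C} → {A,C} (+1)
site 1, node IJMS: IS={A,G} ∩ JM={A,C} → {A} (+0)
site 2, node IS: I={A} ∪ S={G} → {A,G} (+1)
site 2, node JM: J={G} ∪ M={A} → {A,G} (+1)
site 2, node IJMS: IS={A,G} ∩ JM={A,G} → {A,G} (+0)
site 3, node IS: I={A} ∩ S={A} → {A} (+0)
site 3, node JM: J={A} ∩ M={A} → {A} (+0)
site 3, node IJMS: IS={A} ∩ JM={A} → {A} (+0)
site 4, node IS: I={C} ∪ S={G} → {C,G} (+1)
site 4, node JM: J={C} ∩ M={C} → {C} (+0)
site 4, node IJMS: IS={C,G} ∩ JM={C} → {C} (+0)
site 5, node IS: I={C} ∪ S={A} → {A,C} (+1)
site 5, node JM: J={G} ∪ M={T} → {G,T} (+1)
site 5, node IJMS: IS={A,C} ∪ JM={G,T} → {A,C,G,T} (+1)
site 6, node IS: I={A} ∩ S={A} → {A} (+0)
site 6, node JM: J={A} ∩ M={A} → {A} (+0)
site 6, node IJMS: IS={A} ∩ JM={A} → {A} (+0)
site 7, node IS: I={C} ∪ S={A} → {A,C} (+1)
site 7, node JM: J={T} ∪ M={A} → {A,T} (+1)
site 7, node IJMS: IS={A,C} ∩ JM={A,T} → {A} (+0)
per-site changes: [1, 2, 2, 0, 1, 3, 0, 2]; total = 11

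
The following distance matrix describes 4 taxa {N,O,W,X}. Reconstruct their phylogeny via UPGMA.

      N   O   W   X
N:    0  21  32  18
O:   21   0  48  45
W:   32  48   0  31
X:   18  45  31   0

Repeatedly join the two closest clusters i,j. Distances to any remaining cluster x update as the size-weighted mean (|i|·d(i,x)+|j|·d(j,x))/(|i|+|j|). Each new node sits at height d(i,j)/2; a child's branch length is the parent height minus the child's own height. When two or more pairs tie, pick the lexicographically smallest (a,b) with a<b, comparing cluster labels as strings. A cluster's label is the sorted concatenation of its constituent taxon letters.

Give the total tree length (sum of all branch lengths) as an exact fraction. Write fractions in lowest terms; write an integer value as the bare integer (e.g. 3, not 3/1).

1. join N+X (d=18) ⇒ NX; edges |N|=9, |X|=9
  updated: d(NX,O)=33, d(NX,W)=63/2
2. join NX+W (d=63/2) ⇒ NWX; edges |NX|=27/4, |W|=63/4
  updated: d(NWX,O)=38
3. join NWX+O (d=38) ⇒ NOWX; edges |NWX|=13/4, |O|=19
final tree: (((N:9,X:9):27/4,W:63/4):13/4,O:19)
total length: 251/4

251/4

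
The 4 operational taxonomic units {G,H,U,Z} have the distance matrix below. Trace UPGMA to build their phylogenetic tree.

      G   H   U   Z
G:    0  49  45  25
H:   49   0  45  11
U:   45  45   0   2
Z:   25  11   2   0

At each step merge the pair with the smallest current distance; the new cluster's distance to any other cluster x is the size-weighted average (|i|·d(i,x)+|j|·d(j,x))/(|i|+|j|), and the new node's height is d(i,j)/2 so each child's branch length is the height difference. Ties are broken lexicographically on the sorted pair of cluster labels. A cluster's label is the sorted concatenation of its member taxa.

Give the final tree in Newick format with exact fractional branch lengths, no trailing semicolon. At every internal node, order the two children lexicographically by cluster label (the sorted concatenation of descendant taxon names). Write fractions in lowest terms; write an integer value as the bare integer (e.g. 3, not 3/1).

(G:119/6,(H:14,(U:1,Z:1):13):35/6)

1. join U+Z (d=2) ⇒ UZ; edges |U|=1, |Z|=1
  updated: d(G,UZ)=35, d(H,UZ)=28
2. join H+UZ (d=28) ⇒ HUZ; edges |H|=14, |UZ|=13
  updated: d(G,HUZ)=119/3
3. join G+HUZ (d=119/3) ⇒ GHUZ; edges |G|=119/6, |HUZ|=35/6
final tree: (G:119/6,(H:14,(U:1,Z:1):13):35/6)
total length: 164/3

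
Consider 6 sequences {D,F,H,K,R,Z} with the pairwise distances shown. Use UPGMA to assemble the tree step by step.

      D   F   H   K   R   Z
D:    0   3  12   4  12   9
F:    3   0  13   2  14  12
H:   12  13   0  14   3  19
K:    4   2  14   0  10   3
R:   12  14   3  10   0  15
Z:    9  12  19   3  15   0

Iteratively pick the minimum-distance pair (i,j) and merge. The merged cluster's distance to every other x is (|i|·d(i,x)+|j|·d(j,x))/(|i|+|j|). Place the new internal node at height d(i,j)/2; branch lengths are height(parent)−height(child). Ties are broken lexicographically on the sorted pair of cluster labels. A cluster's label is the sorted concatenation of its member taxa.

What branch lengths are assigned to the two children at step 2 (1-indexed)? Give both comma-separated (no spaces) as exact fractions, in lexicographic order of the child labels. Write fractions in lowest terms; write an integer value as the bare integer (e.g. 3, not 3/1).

step 1: merge (F,K) at d=2; branch lengths F→1, K→1; new cluster FK
  updated: d(D,FK)=7/2, d(FK,H)=27/2, d(FK,R)=12, d(FK,Z)=15/2
step 2: merge (H,R) at d=3; branch lengths H→3/2, R→3/2; new cluster HR
  updated: d(D,HR)=12, d(FK,HR)=51/4, d(HR,Z)=17
step 3: merge (D,FK) at d=7/2; branch lengths D→7/4, FK→3/4; new cluster DFK
  updated: d(DFK,HR)=25/2, d(DFK,Z)=8
step 4: merge (DFK,Z) at d=8; branch lengths DFK→9/4, Z→4; new cluster DFKZ
  updated: d(DFKZ,HR)=109/8
step 5: merge (DFKZ,HR) at d=109/8; branch lengths DFKZ→45/16, HR→85/16; new cluster DFHKRZ
final tree: (((D:7/4,(F:1,K:1):3/4):9/4,Z:4):45/16,(H:3/2,R:3/2):85/16)
total length: 175/8

3/2,3/2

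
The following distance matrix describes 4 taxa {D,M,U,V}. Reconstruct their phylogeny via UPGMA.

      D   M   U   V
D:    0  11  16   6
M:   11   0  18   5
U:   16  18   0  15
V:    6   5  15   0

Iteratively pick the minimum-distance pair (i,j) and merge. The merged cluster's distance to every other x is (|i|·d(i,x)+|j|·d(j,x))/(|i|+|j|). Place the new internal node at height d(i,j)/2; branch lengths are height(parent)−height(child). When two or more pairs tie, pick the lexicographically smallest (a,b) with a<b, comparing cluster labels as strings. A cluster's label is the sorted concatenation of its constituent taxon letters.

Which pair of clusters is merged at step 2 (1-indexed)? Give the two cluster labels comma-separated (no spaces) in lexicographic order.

D,MV

step 1: merge (M,V) at d=5; branch lengths M→5/2, V→5/2; new cluster MV
  updated: d(D,MV)=17/2, d(MV,U)=33/2
step 2: merge (D,MV) at d=17/2; branch lengths D→17/4, MV→7/4; new cluster DMV
  updated: d(DMV,U)=49/3
step 3: merge (DMV,U) at d=49/3; branch lengths DMV→47/12, U→49/6; new cluster DMUV
final tree: ((D:17/4,(M:5/2,V:5/2):7/4):47/12,U:49/6)
total length: 277/12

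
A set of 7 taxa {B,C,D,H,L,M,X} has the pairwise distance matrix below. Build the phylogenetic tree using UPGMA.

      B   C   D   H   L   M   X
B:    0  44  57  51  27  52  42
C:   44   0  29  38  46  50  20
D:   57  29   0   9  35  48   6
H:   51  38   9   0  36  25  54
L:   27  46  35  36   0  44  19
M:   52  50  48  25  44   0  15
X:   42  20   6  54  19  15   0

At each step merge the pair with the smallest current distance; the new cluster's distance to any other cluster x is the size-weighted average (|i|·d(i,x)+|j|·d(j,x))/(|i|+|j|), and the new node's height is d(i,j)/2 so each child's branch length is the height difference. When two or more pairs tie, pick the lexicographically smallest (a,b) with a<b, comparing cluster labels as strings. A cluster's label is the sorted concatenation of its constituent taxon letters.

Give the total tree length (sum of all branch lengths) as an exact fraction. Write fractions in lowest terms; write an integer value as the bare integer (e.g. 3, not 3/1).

step 1: merge (D,X) at d=6; branch lengths D→3, X→3; new cluster DX
  updated: d(B,DX)=99/2, d(C,DX)=49/2, d(DX,H)=63/2, d(DX,L)=27, d(DX,M)=63/2
step 2: merge (C,DX) at d=49/2; branch lengths C→49/4, DX→37/4; new cluster CDX
  updated: d(B,CDX)=143/3, d(CDX,H)=101/3, d(CDX,L)=100/3, d(CDX,M)=113/3
step 3: merge (H,M) at d=25; branch lengths H→25/2, M→25/2; new cluster HM
  updated: d(B,HM)=103/2, d(CDX,HM)=107/3, d(HM,L)=40
step 4: merge (B,L) at d=27; branch lengths B→27/2, L→27/2; new cluster BL
  updated: d(BL,CDX)=81/2, d(BL,HM)=183/4
step 5: merge (CDX,HM) at d=107/3; branch lengths CDX→67/12, HM→16/3; new cluster CDHMX
  updated: d(BL,CDHMX)=213/5
step 6: merge (BL,CDHMX) at d=213/5; branch lengths BL→39/5, CDHMX→52/15; new cluster BCDHLMX
final tree: ((B:27/2,L:27/2):39/5,((C:49/4,(D:3,X:3):37/4):67/12,(H:25/2,M:25/2):16/3):52/15)
total length: 6101/60

6101/60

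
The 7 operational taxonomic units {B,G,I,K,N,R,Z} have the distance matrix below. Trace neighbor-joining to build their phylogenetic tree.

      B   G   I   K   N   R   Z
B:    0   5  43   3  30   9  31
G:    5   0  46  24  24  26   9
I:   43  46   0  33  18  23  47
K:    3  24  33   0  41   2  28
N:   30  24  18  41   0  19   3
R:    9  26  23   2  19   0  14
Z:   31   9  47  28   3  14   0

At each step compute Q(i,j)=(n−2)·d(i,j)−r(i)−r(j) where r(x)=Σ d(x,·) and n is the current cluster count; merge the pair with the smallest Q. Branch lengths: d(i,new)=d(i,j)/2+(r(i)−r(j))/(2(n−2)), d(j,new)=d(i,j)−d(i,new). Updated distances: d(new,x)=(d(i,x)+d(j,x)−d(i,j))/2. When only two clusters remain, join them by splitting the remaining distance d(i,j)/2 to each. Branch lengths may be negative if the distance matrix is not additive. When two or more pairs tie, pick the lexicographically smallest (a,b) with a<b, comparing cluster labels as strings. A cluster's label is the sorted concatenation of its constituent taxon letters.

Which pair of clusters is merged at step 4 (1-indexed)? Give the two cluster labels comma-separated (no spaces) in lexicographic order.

B,K

iteration 1: select I,N (d=18, Q=-255); attach at lengths (33/2, 3/2); label the merged cluster IN
  updated: d(B,IN)=55/2, d(G,IN)=26, d(IN,K)=28, d(IN,R)=12, d(IN,Z)=16
iteration 2: select G,Z (d=9, Q=-152); attach at lengths (7/2, 11/2); label the merged cluster GZ
  updated: d(B,GZ)=27/2, d(GZ,IN)=33/2, d(GZ,K)=43/2, d(GZ,R)=31/2
iteration 3: select GZ,IN (d=33/2, Q=-203/2); attach at lengths (65/12, 133/12); label the merged cluster GINZ
  updated: d(B,GINZ)=49/4, d(GINZ,K)=33/2, d(GINZ,R)=11/2
iteration 4: select B,K (d=3, Q=-159/4); attach at lengths (35/16, 13/16); label the merged cluster BK
  updated: d(BK,GINZ)=103/8, d(BK,R)=4
iteration 5: select BK,GINZ (d=103/8, Q=-179/8); attach at lengths (91/16, 115/16); label the merged cluster BGIKNZ
  updated: d(BGIKNZ,R)=-27/16
iteration 6: select BGIKNZ,R (d=-27/16); attach at lengths (-27/32, -27/32); label the merged cluster BGIKNRZ
final tree: (((B:35/16,K:13/16):91/16,((G:7/2,Z:11/2):65/12,(I:33/2,N:3/2):133/12):115/16):-27/32,R:-27/32)
total length: 923/16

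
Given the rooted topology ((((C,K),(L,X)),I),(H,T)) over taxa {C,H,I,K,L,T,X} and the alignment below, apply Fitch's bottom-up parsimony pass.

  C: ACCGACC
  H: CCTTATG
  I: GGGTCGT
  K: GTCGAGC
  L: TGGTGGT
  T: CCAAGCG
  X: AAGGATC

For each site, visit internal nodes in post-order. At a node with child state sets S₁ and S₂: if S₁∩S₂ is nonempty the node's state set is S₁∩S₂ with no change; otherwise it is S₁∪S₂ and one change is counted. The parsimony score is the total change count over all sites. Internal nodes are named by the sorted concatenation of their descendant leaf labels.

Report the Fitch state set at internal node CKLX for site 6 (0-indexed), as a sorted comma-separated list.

CK@0: {A} ∪ {G} = {A,G} (union, +1)
LX@0: {T} ∪ {A} = {A,T} (union, +1)
CKLX@0: {A,G} ∩ {A,T} = {A} (intersection, +0)
CIKLX@0: {A} ∪ {G} = {A,G} (union, +1)
HT@0: {C} ∩ {C} = {C} (intersection, +0)
CHIKLTX@0: {A,G} ∪ {C} = {A,C,G} (union, +1)
CK@1: {C} ∪ {T} = {C,T} (union, +1)
LX@1: {G} ∪ {A} = {A,G} (union, +1)
CKLX@1: {C,T} ∪ {A,G} = {A,C,G,T} (union, +1)
CIKLX@1: {A,C,G,T} ∩ {G} = {G} (intersection, +0)
HT@1: {C} ∩ {C} = {C} (intersection, +0)
CHIKLTX@1: {G} ∪ {C} = {C,G} (union, +1)
CK@2: {C} ∩ {C} = {C} (intersection, +0)
LX@2: {G} ∩ {G} = {G} (intersection, +0)
CKLX@2: {C} ∪ {G} = {C,G} (union, +1)
CIKLX@2: {C,G} ∩ {G} = {G} (intersection, +0)
HT@2: {T} ∪ {A} = {A,T} (union, +1)
CHIKLTX@2: {G} ∪ {A,T} = {A,G,T} (union, +1)
CK@3: {G} ∩ {G} = {G} (intersection, +0)
LX@3: {T} ∪ {G} = {G,T} (union, +1)
CKLX@3: {G} ∩ {G,T} = {G} (intersection, +0)
CIKLX@3: {G} ∪ {T} = {G,T} (union, +1)
HT@3: {T} ∪ {A} = {A,T} (union, +1)
CHIKLTX@3: {G,T} ∩ {A,T} = {T} (intersection, +0)
CK@4: {A} ∩ {A} = {A} (intersection, +0)
LX@4: {G} ∪ {A} = {A,G} (union, +1)
CKLX@4: {A} ∩ {A,G} = {A} (intersection, +0)
CIKLX@4: {A} ∪ {C} = {A,C} (union, +1)
HT@4: {A} ∪ {G} = {A,G} (union, +1)
CHIKLTX@4: {A,C} ∩ {A,G} = {A} (intersection, +0)
CK@5: {C} ∪ {G} = {C,G} (union, +1)
LX@5: {G} ∪ {T} = {G,T} (union, +1)
CKLX@5: {C,G} ∩ {G,T} = {G} (intersection, +0)
CIKLX@5: {G} ∩ {G} = {G} (intersection, +0)
HT@5: {T} ∪ {C} = {C,T} (union, +1)
CHIKLTX@5: {G} ∪ {C,T} = {C,G,T} (union, +1)
CK@6: {C} ∩ {C} = {C} (intersection, +0)
LX@6: {T} ∪ {C} = {C,T} (union, +1)
CKLX@6: {C} ∩ {C,T} = {C} (intersection, +0)
CIKLX@6: {C} ∪ {T} = {C,T} (union, +1)
HT@6: {G} ∩ {G} = {G} (intersection, +0)
CHIKLTX@6: {C,T} ∪ {G} = {C,G,T} (union, +1)
per-site changes: [4, 4, 3, 3, 3, 4, 3]; total = 24

C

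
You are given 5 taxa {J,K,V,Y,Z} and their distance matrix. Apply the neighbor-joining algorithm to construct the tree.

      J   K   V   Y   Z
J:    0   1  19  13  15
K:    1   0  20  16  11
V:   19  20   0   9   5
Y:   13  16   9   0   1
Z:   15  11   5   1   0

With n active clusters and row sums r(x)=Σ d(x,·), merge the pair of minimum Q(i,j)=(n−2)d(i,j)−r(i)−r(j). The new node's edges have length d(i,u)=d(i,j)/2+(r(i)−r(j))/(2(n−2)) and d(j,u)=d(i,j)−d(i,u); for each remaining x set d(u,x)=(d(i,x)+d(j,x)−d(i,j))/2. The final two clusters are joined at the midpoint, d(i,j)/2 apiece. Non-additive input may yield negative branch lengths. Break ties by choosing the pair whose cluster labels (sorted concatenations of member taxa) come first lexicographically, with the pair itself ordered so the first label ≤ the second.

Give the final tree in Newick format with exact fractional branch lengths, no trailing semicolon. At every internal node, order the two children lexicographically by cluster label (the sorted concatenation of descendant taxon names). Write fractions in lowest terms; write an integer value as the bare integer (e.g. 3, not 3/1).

((((J:1/2,K:1/2):99/8,Y:13/8):7/8,V:49/8):-9/16,Z:-9/16)

iteration 1: select J,K (d=1, Q=-93); attach at lengths (1/2, 1/2); label the merged cluster JK
  updated: d(JK,V)=19, d(JK,Y)=14, d(JK,Z)=25/2
iteration 2: select JK,Y (d=14, Q=-83/2); attach at lengths (99/8, 13/8); label the merged cluster JKY
  updated: d(JKY,V)=7, d(JKY,Z)=-1/4
iteration 3: select JKY,V (d=7, Q=-47/4); attach at lengths (7/8, 49/8); label the merged cluster JKVY
  updated: d(JKVY,Z)=-9/8
iteration 4: select JKVY,Z (d=-9/8); attach at lengths (-9/16, -9/16); label the merged cluster JKVYZ
final tree: ((((J:1/2,K:1/2):99/8,Y:13/8):7/8,V:49/8):-9/16,Z:-9/16)
total length: 167/8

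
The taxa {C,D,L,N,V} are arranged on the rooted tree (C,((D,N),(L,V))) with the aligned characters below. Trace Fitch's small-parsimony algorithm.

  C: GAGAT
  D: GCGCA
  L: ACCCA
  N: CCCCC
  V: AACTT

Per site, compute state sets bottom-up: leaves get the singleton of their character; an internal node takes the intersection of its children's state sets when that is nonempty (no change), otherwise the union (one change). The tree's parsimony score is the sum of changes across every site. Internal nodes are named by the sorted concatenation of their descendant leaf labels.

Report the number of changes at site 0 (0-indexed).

2

DN@0: {G} ∪ {C} = {C,G} (union, +1)
LV@0: {A} ∩ {A} = {A} (intersection, +0)
DLNV@0: {C,G} ∪ {A} = {A,C,G} (union, +1)
CDLNV@0: {G} ∩ {A,C,G} = {G} (intersection, +0)
DN@1: {C} ∩ {C} = {C} (intersection, +0)
LV@1: {C} ∪ {A} = {A,C} (union, +1)
DLNV@1: {C} ∩ {A,C} = {C} (intersection, +0)
CDLNV@1: {A} ∪ {C} = {A,C} (union, +1)
DN@2: {G} ∪ {C} = {C,G} (union, +1)
LV@2: {C} ∩ {C} = {C} (intersection, +0)
DLNV@2: {C,G} ∩ {C} = {C} (intersection, +0)
CDLNV@2: {G} ∪ {C} = {C,G} (union, +1)
DN@3: {C} ∩ {C} = {C} (intersection, +0)
LV@3: {C} ∪ {T} = {C,T} (union, +1)
DLNV@3: {C} ∩ {C,T} = {C} (intersection, +0)
CDLNV@3: {A} ∪ {C} = {A,C} (union, +1)
DN@4: {A} ∪ {C} = {A,C} (union, +1)
LV@4: {A} ∪ {T} = {A,T} (union, +1)
DLNV@4: {A,C} ∩ {A,T} = {A} (intersection, +0)
CDLNV@4: {T} ∪ {A} = {A,T} (union, +1)
per-site changes: [2, 2, 2, 2, 3]; total = 11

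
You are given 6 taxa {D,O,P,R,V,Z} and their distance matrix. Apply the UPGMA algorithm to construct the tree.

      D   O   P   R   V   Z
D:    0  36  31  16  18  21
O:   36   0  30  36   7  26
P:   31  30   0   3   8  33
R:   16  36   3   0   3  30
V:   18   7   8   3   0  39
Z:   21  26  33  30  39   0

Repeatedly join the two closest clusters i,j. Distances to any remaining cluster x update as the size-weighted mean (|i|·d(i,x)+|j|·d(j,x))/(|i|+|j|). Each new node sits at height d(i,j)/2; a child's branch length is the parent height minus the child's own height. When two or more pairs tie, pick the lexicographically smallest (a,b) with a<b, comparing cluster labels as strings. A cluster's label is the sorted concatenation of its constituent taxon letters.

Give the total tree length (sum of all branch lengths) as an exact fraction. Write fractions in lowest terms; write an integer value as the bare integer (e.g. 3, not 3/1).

iteration 1: select P,R (d=3); attach at lengths (3/2, 3/2); label the merged cluster PR
  updated: d(D,PR)=47/2, d(O,PR)=33, d(PR,V)=11/2, d(PR,Z)=63/2
iteration 2: select PR,V (d=11/2); attach at lengths (5/4, 11/4); label the merged cluster PRV
  updated: d(D,PRV)=65/3, d(O,PRV)=73/3, d(PRV,Z)=34
iteration 3: select D,Z (d=21); attach at lengths (21/2, 21/2); label the merged cluster DZ
  updated: d(DZ,O)=31, d(DZ,PRV)=167/6
iteration 4: select O,PRV (d=73/3); attach at lengths (73/6, 113/12); label the merged cluster OPRV
  updated: d(DZ,OPRV)=229/8
iteration 5: select DZ,OPRV (d=229/8); attach at lengths (61/16, 103/48); label the merged cluster DOPRVZ
final tree: ((D:21/2,Z:21/2):61/16,(O:73/6,((P:3/2,R:3/2):5/4,V:11/4):113/12):103/48)
total length: 1333/24

1333/24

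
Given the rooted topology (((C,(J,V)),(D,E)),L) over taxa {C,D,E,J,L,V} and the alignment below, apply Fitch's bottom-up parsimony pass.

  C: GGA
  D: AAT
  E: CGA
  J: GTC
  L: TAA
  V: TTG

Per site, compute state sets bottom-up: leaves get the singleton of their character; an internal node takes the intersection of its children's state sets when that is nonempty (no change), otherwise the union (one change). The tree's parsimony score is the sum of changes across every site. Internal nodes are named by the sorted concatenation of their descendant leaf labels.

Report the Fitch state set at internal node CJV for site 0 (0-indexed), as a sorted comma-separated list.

[col 0] JV: children J:{G}, V:{T} ∪→ {G,T}; cost 1
[col 0] CJV: children C:{G}, JV:{G,T} ∩→ {G}; cost 0
[col 0] DE: children D:{A}, E:{C} ∪→ {A,C}; cost 1
[col 0] CDEJV: children CJV:{G}, DE:{A,C} ∪→ {A,C,G}; cost 1
[col 0] CDEJLV: children CDEJV:{A,C,G}, L:{T} ∪→ {A,C,G,T}; cost 1
[col 1] JV: children J:{T}, V:{T} ∩→ {T}; cost 0
[col 1] CJV: children C:{G}, JV:{T} ∪→ {G,T}; cost 1
[col 1] DE: children D:{A}, E:{G} ∪→ {A,G}; cost 1
[col 1] CDEJV: children CJV:{G,T}, DE:{A,G} ∩→ {G}; cost 0
[col 1] CDEJLV: children CDEJV:{G}, L:{A} ∪→ {A,G}; cost 1
[col 2] JV: children J:{C}, V:{G} ∪→ {C,G}; cost 1
[col 2] CJV: children C:{A}, JV:{C,G} ∪→ {A,C,G}; cost 1
[col 2] DE: children D:{T}, E:{A} ∪→ {A,T}; cost 1
[col 2] CDEJV: children CJV:{A,C,G}, DE:{A,T} ∩→ {A}; cost 0
[col 2] CDEJLV: children CDEJV:{A}, L:{A} ∩→ {A}; cost 0
per-site changes: [4, 3, 3]; total = 10

G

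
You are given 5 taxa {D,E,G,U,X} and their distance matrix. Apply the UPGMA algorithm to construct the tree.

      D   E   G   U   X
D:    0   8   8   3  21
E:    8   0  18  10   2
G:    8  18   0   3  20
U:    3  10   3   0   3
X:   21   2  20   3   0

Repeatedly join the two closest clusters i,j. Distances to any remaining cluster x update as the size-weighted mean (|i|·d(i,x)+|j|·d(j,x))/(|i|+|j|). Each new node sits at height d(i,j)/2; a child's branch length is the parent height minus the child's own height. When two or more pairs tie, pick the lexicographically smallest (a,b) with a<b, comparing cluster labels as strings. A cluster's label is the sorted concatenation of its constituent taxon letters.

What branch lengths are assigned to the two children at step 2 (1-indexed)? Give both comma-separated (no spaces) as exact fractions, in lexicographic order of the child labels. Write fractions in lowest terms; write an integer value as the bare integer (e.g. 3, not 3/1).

iteration 1: select E,X (d=2); attach at lengths (1, 1); label the merged cluster EX
  updated: d(D,EX)=29/2, d(EX,G)=19, d(EX,U)=13/2
iteration 2: select D,U (d=3); attach at lengths (3/2, 3/2); label the merged cluster DU
  updated: d(DU,EX)=21/2, d(DU,G)=11/2
iteration 3: select DU,G (d=11/2); attach at lengths (5/4, 11/4); label the merged cluster DGU
  updated: d(DGU,EX)=40/3
iteration 4: select DGU,EX (d=40/3); attach at lengths (47/12, 17/3); label the merged cluster DEGUX
final tree: (((D:3/2,U:3/2):5/4,G:11/4):47/12,(E:1,X:1):17/3)
total length: 223/12

3/2,3/2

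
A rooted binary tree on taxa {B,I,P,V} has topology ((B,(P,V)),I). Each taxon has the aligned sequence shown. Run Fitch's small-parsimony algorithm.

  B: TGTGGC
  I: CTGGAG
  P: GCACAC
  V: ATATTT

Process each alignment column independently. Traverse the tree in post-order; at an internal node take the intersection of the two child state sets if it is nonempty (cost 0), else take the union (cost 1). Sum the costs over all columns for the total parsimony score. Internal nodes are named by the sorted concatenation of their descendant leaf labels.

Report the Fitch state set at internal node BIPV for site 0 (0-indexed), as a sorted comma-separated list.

PV@0: {G} ∪ {A} = {A,G} (union, +1)
BPV@0: {T} ∪ {A,G} = {A,G,T} (union, +1)
BIPV@0: {A,G,T} ∪ {C} = {A,C,G,T} (union, +1)
PV@1: {C} ∪ {T} = {C,T} (union, +1)
BPV@1: {G} ∪ {C,T} = {C,G,T} (union, +1)
BIPV@1: {C,G,T} ∩ {T} = {T} (intersection, +0)
PV@2: {A} ∩ {A} = {A} (intersection, +0)
BPV@2: {T} ∪ {A} = {A,T} (union, +1)
BIPV@2: {A,T} ∪ {G} = {A,G,T} (union, +1)
PV@3: {C} ∪ {T} = {C,T} (union, +1)
BPV@3: {G} ∪ {C,T} = {C,G,T} (union, +1)
BIPV@3: {C,G,T} ∩ {G} = {G} (intersection, +0)
PV@4: {A} ∪ {T} = {A,T} (union, +1)
BPV@4: {G} ∪ {A,T} = {A,G,T} (union, +1)
BIPV@4: {A,G,T} ∩ {A} = {A} (intersection, +0)
PV@5: {C} ∪ {T} = {C,T} (union, +1)
BPV@5: {C} ∩ {C,T} = {C} (intersection, +0)
BIPV@5: {C} ∪ {G} = {C,G} (union, +1)
per-site changes: [3, 2, 2, 2, 2, 2]; total = 13

A,C,G,T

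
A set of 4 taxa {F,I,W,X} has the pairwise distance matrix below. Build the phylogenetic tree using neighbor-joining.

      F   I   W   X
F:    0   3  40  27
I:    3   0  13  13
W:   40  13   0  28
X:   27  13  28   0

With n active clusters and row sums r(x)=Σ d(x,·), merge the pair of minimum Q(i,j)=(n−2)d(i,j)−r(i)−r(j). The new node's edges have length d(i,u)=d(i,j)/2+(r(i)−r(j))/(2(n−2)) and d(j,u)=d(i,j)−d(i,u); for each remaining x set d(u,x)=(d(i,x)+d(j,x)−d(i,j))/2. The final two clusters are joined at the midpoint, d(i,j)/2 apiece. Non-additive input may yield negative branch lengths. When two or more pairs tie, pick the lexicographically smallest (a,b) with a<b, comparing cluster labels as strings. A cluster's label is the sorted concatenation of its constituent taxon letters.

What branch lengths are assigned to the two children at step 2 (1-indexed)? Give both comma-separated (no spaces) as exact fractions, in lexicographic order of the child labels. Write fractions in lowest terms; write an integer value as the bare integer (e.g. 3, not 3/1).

31/4,69/4

1. join F+I (d=3, Q=-93) ⇒ FI; edges |F|=47/4, |I|=-35/4
  updated: d(FI,W)=25, d(FI,X)=37/2
2. join FI+W (d=25, Q=-143/2) ⇒ FIW; edges |FI|=31/4, |W|=69/4
  updated: d(FIW,X)=43/4
3. join FIW+X (d=43/4) ⇒ FIWX; edges |FIW|=43/8, |X|=43/8
final tree: (((F:47/4,I:-35/4):31/4,W:69/4):43/8,X:43/8)
total length: 155/4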